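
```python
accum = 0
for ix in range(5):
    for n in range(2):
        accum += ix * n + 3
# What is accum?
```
Trace:
  accum=0
  accum=3, ix=0, n=0
  accum=6, ix=0, n=1
  accum=9, ix=1, n=0
  accum=13, ix=1, n=1
  accum=16, ix=2, n=0
  accum=21, ix=2, n=1
  accum=24, ix=3, n=0
  accum=30, ix=3, n=1
  accum=33, ix=4, n=0
  accum=40, ix=4, n=1

Final answer: 40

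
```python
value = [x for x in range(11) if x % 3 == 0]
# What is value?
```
Trace:
  x=0
  x=1
  x=2
  x=3
  x=4
  x=5
  x=6
  x=7
  x=8
  x=9
  x=10
  value=[0, 3, 6, 9]

Final answer: [0, 3, 6, 9]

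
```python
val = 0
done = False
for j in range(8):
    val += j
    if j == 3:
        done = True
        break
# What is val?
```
Trace:
  val=0
  val=0, done=False
  val=0, done=False, j=0
  val=1, done=False, j=1
  val=3, done=False, j=2
  val=6, done=True, j=3

Final answer: 6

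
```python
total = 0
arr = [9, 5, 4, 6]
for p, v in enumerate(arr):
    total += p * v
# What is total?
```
Trace:
  total=0
  total=0, p=0, v=9
  total=5, p=1, v=5
  total=13, p=2, v=4
  total=31, p=3, v=6

Final answer: 31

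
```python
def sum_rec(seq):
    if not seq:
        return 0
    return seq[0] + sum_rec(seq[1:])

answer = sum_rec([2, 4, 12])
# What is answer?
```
Call trace:
sum_rec(seq=[2, 4, 12])
  sum_rec(seq=[4, 12])
    sum_rec(seq=[12])
      sum_rec(seq=[])
      -> return 0
    -> return 12
  -> return 16
-> return 18

Final answer: 18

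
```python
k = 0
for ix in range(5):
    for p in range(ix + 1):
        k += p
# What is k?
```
Trace:
  k=0
  k=0, ix=0, p=0
  k=0, ix=1, p=0
  k=1, ix=1, p=1
  k=1, ix=2, p=0
  k=2, ix=2, p=1
  k=4, ix=2, p=2
  k=4, ix=3, p=0
  k=5, ix=3, p=1
  k=7, ix=3, p=2
  k=10, ix=3, p=3
  k=10, ix=4, p=0
  k=11, ix=4, p=1
  k=13, ix=4, p=2
  k=16, ix=4, p=3
  k=20, ix=4, p=4

Final answer: 20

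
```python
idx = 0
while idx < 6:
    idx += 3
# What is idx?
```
Trace:
  idx=0
  idx=3
  idx=6

Final answer: 6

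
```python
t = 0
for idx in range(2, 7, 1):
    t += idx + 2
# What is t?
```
Trace:
  t=0
  t=4, idx=2
  t=9, idx=3
  t=15, idx=4
  t=22, idx=5
  t=30, idx=6

Final answer: 30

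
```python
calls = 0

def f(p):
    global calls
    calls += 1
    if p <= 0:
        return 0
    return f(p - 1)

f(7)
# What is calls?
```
Call trace:
f(p=7)
  f(p=6)
    f(p=5)
      f(p=4)
        f(p=3)
          f(p=2)
            f(p=1)
              f(p=0)
              -> return 0
            -> return 0
          -> return 0
        -> return 0
      -> return 0
    -> return 0
  -> return 0
-> return 0

calls is incremented once per call. f is entered once for each p = 7, 6, 5, 4, 3, 2, 1, 0 (the p <= 0 call returns without recursing), i.e. 7 + 1 calls.
calls = 8

Final answer: 8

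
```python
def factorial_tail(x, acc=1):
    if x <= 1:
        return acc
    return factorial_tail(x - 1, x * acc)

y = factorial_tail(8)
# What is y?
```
Call trace:
factorial_tail(x=8, acc=1)
  factorial_tail(x=7, acc=8)
    factorial_tail(x=6, acc=56)
      factorial_tail(x=5, acc=336)
        factorial_tail(x=4, acc=1680)
          factorial_tail(x=3, acc=6720)
            factorial_tail(x=2, acc=20160)
              factorial_tail(x=1, acc=40320)
              -> return 40320
            -> return 40320
          -> return 40320
        -> return 40320
      -> return 40320
    -> return 40320
  -> return 40320
-> return 40320

Final answer: 40320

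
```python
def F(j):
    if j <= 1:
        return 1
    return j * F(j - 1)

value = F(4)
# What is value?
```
Call trace:
F(j=4)
  F(j=3)
    F(j=2)
      F(j=1)
      -> return 1
    -> return 2
  -> return 6
-> return 24

Final answer: 24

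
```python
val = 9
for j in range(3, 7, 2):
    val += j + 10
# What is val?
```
Trace:
  val=9
  val=22, j=3
  val=37, j=5

Final answer: 37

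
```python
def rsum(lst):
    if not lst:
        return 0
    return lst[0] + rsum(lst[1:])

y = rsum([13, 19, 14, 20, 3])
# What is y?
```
Call trace:
rsum(lst=[13, 19, 14, 20, 3])
  rsum(lst=[19, 14, 20, 3])
    rsum(lst=[14, 20, 3])
      rsum(lst=[20, 3])
        rsum(lst=[3])
          rsum(lst=[])
          -> return 0
        -> return 3
      -> return 23
    -> return 37
  -> return 56
-> return 69

Final answer: 69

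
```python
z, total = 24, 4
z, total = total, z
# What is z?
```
Trace:
  z=24, total=4
  z=4, total=24

Final answer: 4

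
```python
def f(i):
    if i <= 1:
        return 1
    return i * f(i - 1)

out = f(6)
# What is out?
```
Call trace:
f(i=6)
  f(i=5)
    f(i=4)
      f(i=3)
        f(i=2)
          f(i=1)
          -> return 1
        -> return 2
      -> return 6
    -> return 24
  -> return 120
-> return 720

Final answer: 720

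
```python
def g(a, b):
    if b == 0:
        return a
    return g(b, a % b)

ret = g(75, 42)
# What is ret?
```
Call trace:
g(a=75, b=42)
  g(a=42, b=33)
    g(a=33, b=9)
      g(a=9, b=6)
        g(a=6, b=3)
          g(a=3, b=0)
          -> return 3
        -> return 3
      -> return 3
    -> return 3
  -> return 3
-> return 3

Final answer: 3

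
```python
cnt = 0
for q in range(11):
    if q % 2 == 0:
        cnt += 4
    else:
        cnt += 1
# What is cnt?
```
Trace:
  cnt=0
  cnt=4, q=0
  cnt=5, q=1
  cnt=9, q=2
  cnt=10, q=3
  cnt=14, q=4
  cnt=15, q=5
  cnt=19, q=6
  cnt=20, q=7
  cnt=24, q=8
  cnt=25, q=9
  cnt=29, q=10

Final answer: 29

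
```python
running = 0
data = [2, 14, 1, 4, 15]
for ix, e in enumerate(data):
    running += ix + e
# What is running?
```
Trace:
  running=0
  running=2, ix=0, e=2
  running=17, ix=1, e=14
  running=20, ix=2, e=1
  running=27, ix=3, e=4
  running=46, ix=4, e=15

Final answer: 46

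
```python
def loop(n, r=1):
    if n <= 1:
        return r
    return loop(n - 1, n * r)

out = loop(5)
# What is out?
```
Call trace:
loop(n=5, r=1)
  loop(n=4, r=5)
    loop(n=3, r=20)
      loop(n=2, r=60)
        loop(n=1, r=120)
        -> return 120
      -> return 120
    -> return 120
  -> return 120
-> return 120

Final answer: 120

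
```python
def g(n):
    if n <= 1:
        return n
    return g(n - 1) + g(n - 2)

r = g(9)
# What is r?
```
Call trace (a repeated sub-call is expanded the first time; later identical calls just restate its return value):
g(n=9)
  g(n=8)
    g(n=7)
      g(n=6)
        g(n=5)
          g(n=4)
            g(n=3)
              g(n=2)
                g(n=1)
                -> return 1
                g(n=0)
                -> return 0
              -> return 1
              g(n=1)
              -> return 1
            -> return 2
            g(n=2) -> return 1  (same call as traced above)
          -> return 3
          g(n=3) -> return 2  (same call as traced above)
        -> return 5
        g(n=4) -> return 3  (same call as traced above)
      -> return 8
      g(n=5) -> return 5  (same call as traced above)
    -> return 13
    g(n=6) -> return 8  (same call as traced above)
  -> return 21
  g(n=7) -> return 13  (same call as traced above)
-> return 34

Final answer: 34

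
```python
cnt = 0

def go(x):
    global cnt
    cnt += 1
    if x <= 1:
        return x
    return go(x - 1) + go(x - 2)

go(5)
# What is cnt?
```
Call trace (a repeated sub-call is expanded the first time; later identical calls just restate its return value):
go(x=5)
  go(x=4)
    go(x=3)
      go(x=2)
        go(x=1)
        -> return 1
        go(x=0)
        -> return 0
      -> return 1
      go(x=1)
      -> return 1
    -> return 2
    go(x=2) -> return 1  (same call as traced above)
  -> return 3
  go(x=3) -> return 2  (same call as traced above)
-> return 5

cnt is incremented once per call, so count the calls in each subtree. Let C(x) = number of calls made by go(x).
C(0) = C(1) = 1 (base case, no recursion); C(x) = 1 + C(x - 1) + C(x - 2) otherwise.
C(2) = 1 + C(1) + C(0) = 1 + 1 + 1 = 3
C(3) = 1 + C(2) + C(1) = 1 + 3 + 1 = 5
C(4) = 1 + C(3) + C(2) = 1 + 5 + 3 = 9
C(5) = 1 + C(4) + C(3) = 1 + 9 + 5 = 15
cnt = C(5) = 15

Final answer: 15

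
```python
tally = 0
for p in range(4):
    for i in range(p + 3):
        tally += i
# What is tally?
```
Trace:
  tally=0
  tally=0, p=0, i=0
  tally=1, p=0, i=1
  tally=3, p=0, i=2
  tally=3, p=1, i=0
  tally=4, p=1, i=1
  tally=6, p=1, i=2
  tally=9, p=1, i=3
  tally=9, p=2, i=0
  tally=10, p=2, i=1
  tally=12, p=2, i=2
  tally=15, p=2, i=3
  tally=19, p=2, i=4
  tally=19, p=3, i=0
  tally=20, p=3, i=1
  tally=22, p=3, i=2
  tally=25, p=3, i=3
  tally=29, p=3, i=4
  tally=34, p=3, i=5

Final answer: 34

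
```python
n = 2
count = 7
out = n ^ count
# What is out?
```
Trace:
  n=2
  n=2, count=7
  n=2, count=7, out=5

Final answer: 5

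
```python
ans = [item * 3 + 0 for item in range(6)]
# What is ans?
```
Trace:
  item=0
  item=1
  item=2
  item=3
  item=4
  item=5
  ans=[0, 3, 6, 9, 12, 15]

Final answer: [0, 3, 6, 9, 12, 15]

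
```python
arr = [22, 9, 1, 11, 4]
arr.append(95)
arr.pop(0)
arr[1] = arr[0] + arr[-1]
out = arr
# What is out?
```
Trace:
  arr=[22, 9, 1, 11, 4]
  arr=[22, 9, 1, 11, 4, 95]
  arr=[9, 1, 11, 4, 95]
  arr=[9, 104, 11, 4, 95]
  arr=[9, 104, 11, 4, 95], out=[9, 104, 11, 4, 95]

Final answer: [9, 104, 11, 4, 95]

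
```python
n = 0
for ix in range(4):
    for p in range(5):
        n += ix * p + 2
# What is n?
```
Trace:
  n=0
  n=2, ix=0, p=0
  n=4, ix=0, p=1
  n=6, ix=0, p=2
  n=8, ix=0, p=3
  n=10, ix=0, p=4
  n=12, ix=1, p=0
  n=15, ix=1, p=1
  n=19, ix=1, p=2
  n=24, ix=1, p=3
  n=30, ix=1, p=4
  n=32, ix=2, p=0
  n=36, ix=2, p=1
  n=42, ix=2, p=2
  n=50, ix=2, p=3
  n=60, ix=2, p=4
  n=62, ix=3, p=0
  n=67, ix=3, p=1
  n=75, ix=3, p=2
  n=86, ix=3, p=3
  n=100, ix=3, p=4

Final answer: 100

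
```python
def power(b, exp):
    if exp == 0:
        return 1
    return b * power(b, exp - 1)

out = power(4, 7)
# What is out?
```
Call trace:
power(b=4, exp=7)
  power(b=4, exp=6)
    power(b=4, exp=5)
      power(b=4, exp=4)
        power(b=4, exp=3)
          power(b=4, exp=2)
            power(b=4, exp=1)
              power(b=4, exp=0)
              -> return 1
            -> return 4
          -> return 16
        -> return 64
      -> return 256
    -> return 1024
  -> return 4096
-> return 16384

Final answer: 16384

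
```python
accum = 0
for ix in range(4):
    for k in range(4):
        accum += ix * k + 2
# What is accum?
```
Trace:
  accum=0
  accum=2, ix=0, k=0
  accum=4, ix=0, k=1
  accum=6, ix=0, k=2
  accum=8, ix=0, k=3
  accum=10, ix=1, k=0
  accum=13, ix=1, k=1
  accum=17, ix=1, k=2
  accum=22, ix=1, k=3
  accum=24, ix=2, k=0
  accum=28, ix=2, k=1
  accum=34, ix=2, k=2
  accum=42, ix=2, k=3
  accum=44, ix=3, k=0
  accum=49, ix=3, k=1
  accum=57, ix=3, k=2
  accum=68, ix=3, k=3

Final answer: 68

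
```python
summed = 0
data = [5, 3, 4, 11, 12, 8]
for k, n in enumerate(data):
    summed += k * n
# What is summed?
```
Trace:
  summed=0
  summed=0, k=0, n=5
  summed=3, k=1, n=3
  summed=11, k=2, n=4
  summed=44, k=3, n=11
  summed=92, k=4, n=12
  summed=132, k=5, n=8

Final answer: 132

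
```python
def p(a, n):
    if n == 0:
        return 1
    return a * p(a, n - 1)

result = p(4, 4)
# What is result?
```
Call trace:
p(a=4, n=4)
  p(a=4, n=3)
    p(a=4, n=2)
      p(a=4, n=1)
        p(a=4, n=0)
        -> return 1
      -> return 4
    -> return 16
  -> return 64
-> return 256

Final answer: 256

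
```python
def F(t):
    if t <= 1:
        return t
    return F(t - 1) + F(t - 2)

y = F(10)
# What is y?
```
Call trace (a repeated sub-call is expanded the first time; later identical calls just restate its return value):
F(t=10)
  F(t=9)
    F(t=8)
      F(t=7)
        F(t=6)
          F(t=5)
            F(t=4)
              F(t=3)
                F(t=2)
                  F(t=1)
                  -> return 1
                  F(t=0)
                  -> return 0
                -> return 1
                F(t=1)
                -> return 1
              -> return 2
              F(t=2) -> return 1  (same call as traced above)
            -> return 3
            F(t=3) -> return 2  (same call as traced above)
          -> return 5
          F(t=4) -> return 3  (same call as traced above)
        -> return 8
        F(t=5) -> return 5  (same call as traced above)
      -> return 13
      F(t=6) -> return 8  (same call as traced above)
    -> return 21
    F(t=7) -> return 13  (same call as traced above)
  -> return 34
  F(t=8) -> return 21  (same call as traced above)
-> return 55

Final answer: 55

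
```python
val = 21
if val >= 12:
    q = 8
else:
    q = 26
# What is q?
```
Trace:
  val=21
  val=21, q=8

Final answer: 8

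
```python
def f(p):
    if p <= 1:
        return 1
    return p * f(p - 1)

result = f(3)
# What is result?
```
Call trace:
f(p=3)
  f(p=2)
    f(p=1)
    -> return 1
  -> return 2
-> return 6

Final answer: 6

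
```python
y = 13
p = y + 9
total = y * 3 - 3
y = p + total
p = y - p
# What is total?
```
Trace:
  y=13
  y=13, p=22
  y=13, p=22, total=36
  y=58, p=22, total=36
  y=58, p=36, total=36

Final answer: 36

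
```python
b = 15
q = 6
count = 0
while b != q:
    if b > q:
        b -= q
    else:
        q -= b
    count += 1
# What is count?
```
Trace:
  b=15
  b=15, q=6
  b=15, q=6, count=0
  b=9, q=6, count=1
  b=3, q=6, count=2
  b=3, q=3, count=3

Final answer: 3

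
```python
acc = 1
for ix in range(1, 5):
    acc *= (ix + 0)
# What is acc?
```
Trace:
  acc=1
  acc=1, ix=1
  acc=2, ix=2
  acc=6, ix=3
  acc=24, ix=4

Final answer: 24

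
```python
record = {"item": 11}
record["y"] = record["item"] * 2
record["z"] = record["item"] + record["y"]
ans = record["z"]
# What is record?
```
Trace:
  record={'item': 11}
  record={'item': 11, 'y': 22}
  record={'item': 11, 'y': 22, 'z': 33}
  record={'item': 11, 'y': 22, 'z': 33}, ans=33

Final answer: {'item': 11, 'y': 22, 'z': 33}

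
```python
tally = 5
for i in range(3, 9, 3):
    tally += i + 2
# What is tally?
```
Trace:
  tally=5
  tally=10, i=3
  tally=18, i=6

Final answer: 18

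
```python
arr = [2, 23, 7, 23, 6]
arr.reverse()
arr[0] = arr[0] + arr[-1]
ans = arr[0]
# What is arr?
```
Trace:
  arr=[2, 23, 7, 23, 6]
  arr=[6, 23, 7, 23, 2]
  arr=[8, 23, 7, 23, 2]
  arr=[8, 23, 7, 23, 2], ans=8

Final answer: [8, 23, 7, 23, 2]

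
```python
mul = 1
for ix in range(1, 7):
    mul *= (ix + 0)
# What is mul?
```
Trace:
  mul=1
  mul=1, ix=1
  mul=2, ix=2
  mul=6, ix=3
  mul=24, ix=4
  mul=120, ix=5
  mul=720, ix=6

Final answer: 720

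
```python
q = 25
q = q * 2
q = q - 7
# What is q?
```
Trace:
  q=25
  q=50
  q=43

Final answer: 43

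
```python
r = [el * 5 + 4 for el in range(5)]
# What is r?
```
Trace:
  el=0
  el=1
  el=2
  el=3
  el=4
  r=[4, 9, 14, 19, 24]

Final answer: [4, 9, 14, 19, 24]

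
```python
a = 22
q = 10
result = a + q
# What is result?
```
Trace:
  a=22
  a=22, q=10
  a=22, q=10, result=32

Final answer: 32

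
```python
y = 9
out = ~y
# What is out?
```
Trace:
  y=9
  y=9, out=-10

Final answer: -10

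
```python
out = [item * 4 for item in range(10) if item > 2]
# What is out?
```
Trace:
  item=0
  item=1
  item=2
  item=3
  item=4
  item=5
  item=6
  item=7
  item=8
  item=9
  out=[12, 16, 20, 24, 28, 32, 36]

Final answer: [12, 16, 20, 24, 28, 32, 36]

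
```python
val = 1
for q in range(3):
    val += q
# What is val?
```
Trace:
  val=1
  val=1, q=0
  val=2, q=1
  val=4, q=2

Final answer: 4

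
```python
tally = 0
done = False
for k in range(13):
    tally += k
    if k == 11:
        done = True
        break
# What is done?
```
Trace:
  tally=0
  tally=0, done=False
  tally=0, done=False, k=0
  tally=1, done=False, k=1
  tally=3, done=False, k=2
  tally=6, done=False, k=3
  tally=10, done=False, k=4
  tally=15, done=False, k=5
  tally=21, done=False, k=6
  tally=28, done=False, k=7
  tally=36, done=False, k=8
  tally=45, done=False, k=9
  tally=55, done=False, k=10
  tally=66, done=True, k=11

Final answer: True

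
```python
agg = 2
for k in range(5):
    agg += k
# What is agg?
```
Trace:
  agg=2
  agg=2, k=0
  agg=3, k=1
  agg=5, k=2
  agg=8, k=3
  agg=12, k=4

Final answer: 12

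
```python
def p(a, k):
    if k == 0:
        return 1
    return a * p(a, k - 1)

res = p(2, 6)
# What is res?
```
Call trace:
p(a=2, k=6)
  p(a=2, k=5)
    p(a=2, k=4)
      p(a=2, k=3)
        p(a=2, k=2)
          p(a=2, k=1)
            p(a=2, k=0)
            -> return 1
          -> return 2
        -> return 4
      -> return 8
    -> return 16
  -> return 32
-> return 64

Final answer: 64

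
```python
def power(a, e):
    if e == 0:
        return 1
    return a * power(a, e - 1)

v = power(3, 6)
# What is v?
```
Call trace:
power(a=3, e=6)
  power(a=3, e=5)
    power(a=3, e=4)
      power(a=3, e=3)
        power(a=3, e=2)
          power(a=3, e=1)
            power(a=3, e=0)
            -> return 1
          -> return 3
        -> return 9
      -> return 27
    -> return 81
  -> return 243
-> return 729

Final answer: 729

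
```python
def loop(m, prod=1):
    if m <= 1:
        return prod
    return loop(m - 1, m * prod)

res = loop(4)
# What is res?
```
Call trace:
loop(m=4, prod=1)
  loop(m=3, prod=4)
    loop(m=2, prod=12)
      loop(m=1, prod=24)
      -> return 24
    -> return 24
  -> return 24
-> return 24

Final answer: 24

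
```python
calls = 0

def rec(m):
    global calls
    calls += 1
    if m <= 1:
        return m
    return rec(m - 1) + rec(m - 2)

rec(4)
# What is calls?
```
Call trace (a repeated sub-call is expanded the first time; later identical calls just restate its return value):
rec(m=4)
  rec(m=3)
    rec(m=2)
      rec(m=1)
      -> return 1
      rec(m=0)
      -> return 0
    -> return 1
    rec(m=1)
    -> return 1
  -> return 2
  rec(m=2) -> return 1  (same call as traced above)
-> return 3

calls is incremented once per call, so count the calls in each subtree. Let C(m) = number of calls made by rec(m).
C(0) = C(1) = 1 (base case, no recursion); C(m) = 1 + C(m - 1) + C(m - 2) otherwise.
C(2) = 1 + C(1) + C(0) = 1 + 1 + 1 = 3
C(3) = 1 + C(2) + C(1) = 1 + 3 + 1 = 5
C(4) = 1 + C(3) + C(2) = 1 + 5 + 3 = 9
calls = C(4) = 9

Final answer: 9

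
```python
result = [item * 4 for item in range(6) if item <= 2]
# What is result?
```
Trace:
  item=0
  item=1
  item=2
  item=3
  item=4
  item=5
  result=[0, 4, 8]

Final answer: [0, 4, 8]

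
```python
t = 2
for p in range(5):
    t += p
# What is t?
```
Trace:
  t=2
  t=2, p=0
  t=3, p=1
  t=5, p=2
  t=8, p=3
  t=12, p=4

Final answer: 12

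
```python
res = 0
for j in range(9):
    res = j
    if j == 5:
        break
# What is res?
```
Trace:
  res=0
  res=0, j=0
  res=1, j=1
  res=2, j=2
  res=3, j=3
  res=4, j=4
  res=5, j=5

Final answer: 5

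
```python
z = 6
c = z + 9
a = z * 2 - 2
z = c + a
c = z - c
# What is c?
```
Trace:
  z=6
  z=6, c=15
  z=6, c=15, a=10
  z=25, c=15, a=10
  z=25, c=10, a=10

Final answer: 10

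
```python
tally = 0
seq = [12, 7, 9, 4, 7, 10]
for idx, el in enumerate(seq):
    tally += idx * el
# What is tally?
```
Trace:
  tally=0
  tally=0, idx=0, el=12
  tally=7, idx=1, el=7
  tally=25, idx=2, el=9
  tally=37, idx=3, el=4
  tally=65, idx=4, el=7
  tally=115, idx=5, el=10

Final answer: 115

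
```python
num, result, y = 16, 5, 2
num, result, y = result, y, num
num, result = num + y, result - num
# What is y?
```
Trace:
  num=16, result=5, y=2
  num=5, result=2, y=16
  num=21, result=-3, y=16

Final answer: 16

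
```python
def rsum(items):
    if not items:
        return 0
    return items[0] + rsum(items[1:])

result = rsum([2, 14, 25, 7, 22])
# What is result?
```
Call trace:
rsum(items=[2, 14, 25, 7, 22])
  rsum(items=[14, 25, 7, 22])
    rsum(items=[25, 7, 22])
      rsum(items=[7, 22])
        rsum(items=[22])
          rsum(items=[])
          -> return 0
        -> return 22
      -> return 29
    -> return 54
  -> return 68
-> return 70

Final answer: 70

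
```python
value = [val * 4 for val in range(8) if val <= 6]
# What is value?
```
Trace:
  val=0
  val=1
  val=2
  val=3
  val=4
  val=5
  val=6
  val=7
  value=[0, 4, 8, 12, 16, 20, 24]

Final answer: [0, 4, 8, 12, 16, 20, 24]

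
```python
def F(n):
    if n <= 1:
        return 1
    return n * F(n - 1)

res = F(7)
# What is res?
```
Call trace:
F(n=7)
  F(n=6)
    F(n=5)
      F(n=4)
        F(n=3)
          F(n=2)
            F(n=1)
            -> return 1
          -> return 2
        -> return 6
      -> return 24
    -> return 120
  -> return 720
-> return 5040

Final answer: 5040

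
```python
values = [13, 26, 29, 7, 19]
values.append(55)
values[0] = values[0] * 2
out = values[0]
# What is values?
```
Trace:
  values=[13, 26, 29, 7, 19]
  values=[13, 26, 29, 7, 19, 55]
  values=[26, 26, 29, 7, 19, 55]
  values=[26, 26, 29, 7, 19, 55], out=26

Final answer: [26, 26, 29, 7, 19, 55]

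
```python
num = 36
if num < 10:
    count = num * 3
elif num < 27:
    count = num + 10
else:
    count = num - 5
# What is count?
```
Trace:
  num=36
  num=36, count=31

Final answer: 31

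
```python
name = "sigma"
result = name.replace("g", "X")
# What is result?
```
Trace:
  name='sigma'
  name='sigma', result='siXma'

Final answer: 'siXma'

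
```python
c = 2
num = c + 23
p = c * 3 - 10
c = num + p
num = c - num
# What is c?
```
Trace:
  c=2
  c=2, num=25
  c=2, num=25, p=-4
  c=21, num=25, p=-4
  c=21, num=-4, p=-4

Final answer: 21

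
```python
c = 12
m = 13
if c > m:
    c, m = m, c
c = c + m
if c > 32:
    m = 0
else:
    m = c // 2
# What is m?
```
Trace:
  c=12
  c=12, m=13
  c=12, m=13
  c=25, m=13
  c=25, m=12

Final answer: 12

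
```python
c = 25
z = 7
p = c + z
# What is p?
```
Trace:
  c=25
  c=25, z=7
  c=25, z=7, p=32

Final answer: 32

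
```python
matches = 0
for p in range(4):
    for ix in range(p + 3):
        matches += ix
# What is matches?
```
Trace:
  matches=0
  matches=0, p=0, ix=0
  matches=1, p=0, ix=1
  matches=3, p=0, ix=2
  matches=3, p=1, ix=0
  matches=4, p=1, ix=1
  matches=6, p=1, ix=2
  matches=9, p=1, ix=3
  matches=9, p=2, ix=0
  matches=10, p=2, ix=1
  matches=12, p=2, ix=2
  matches=15, p=2, ix=3
  matches=19, p=2, ix=4
  matches=19, p=3, ix=0
  matches=20, p=3, ix=1
  matches=22, p=3, ix=2
  matches=25, p=3, ix=3
  matches=29, p=3, ix=4
  matches=34, p=3, ix=5

Final answer: 34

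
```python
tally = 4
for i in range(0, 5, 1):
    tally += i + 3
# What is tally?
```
Trace:
  tally=4
  tally=7, i=0
  tally=11, i=1
  tally=16, i=2
  tally=22, i=3
  tally=29, i=4

Final answer: 29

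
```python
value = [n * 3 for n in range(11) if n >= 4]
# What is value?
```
Trace:
  n=0
  n=1
  n=2
  n=3
  n=4
  n=5
  n=6
  n=7
  n=8
  n=9
  n=10
  value=[12, 15, 18, 21, 24, 27, 30]

Final answer: [12, 15, 18, 21, 24, 27, 30]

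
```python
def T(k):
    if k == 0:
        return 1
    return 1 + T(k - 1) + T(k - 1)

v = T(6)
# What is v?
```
Call trace (a repeated sub-call is expanded the first time; later identical calls just restate its return value):
T(k=6)
  T(k=5)
    T(k=4)
      T(k=3)
        T(k=2)
          T(k=1)
            T(k=0)
            -> return 1
            T(k=0)
            -> return 1
          -> return 3
          T(k=1) -> return 3  (same call as traced above)
        -> return 7
        T(k=2) -> return 7  (same call as traced above)
      -> return 15
      T(k=3) -> return 15  (same call as traced above)
    -> return 31
    T(k=4) -> return 31  (same call as traced above)
  -> return 63
  T(k=5) -> return 63  (same call as traced above)
-> return 127

Final answer: 127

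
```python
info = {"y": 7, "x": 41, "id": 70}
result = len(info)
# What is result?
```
Trace:
  info={'y': 7, 'x': 41, 'id': 70}
  info={'y': 7, 'x': 41, 'id': 70}, result=3

Final answer: 3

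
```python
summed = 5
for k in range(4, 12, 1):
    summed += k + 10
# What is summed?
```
Trace:
  summed=5
  summed=19, k=4
  summed=34, k=5
  summed=50, k=6
  summed=67, k=7
  summed=85, k=8
  summed=104, k=9
  summed=124, k=10
  summed=145, k=11

Final answer: 145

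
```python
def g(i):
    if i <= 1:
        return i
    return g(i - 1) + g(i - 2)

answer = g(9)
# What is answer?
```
Call trace (a repeated sub-call is expanded the first time; later identical calls just restate its return value):
g(i=9)
  g(i=8)
    g(i=7)
      g(i=6)
        g(i=5)
          g(i=4)
            g(i=3)
              g(i=2)
                g(i=1)
                -> return 1
                g(i=0)
                -> return 0
              -> return 1
              g(i=1)
              -> return 1
            -> return 2
            g(i=2) -> return 1  (same call as traced above)
          -> return 3
          g(i=3) -> return 2  (same call as traced above)
        -> return 5
        g(i=4) -> return 3  (same call as traced above)
      -> return 8
      g(i=5) -> return 5  (same call as traced above)
    -> return 13
    g(i=6) -> return 8  (same call as traced above)
  -> return 21
  g(i=7) -> return 13  (same call as traced above)
-> return 34

Final answer: 34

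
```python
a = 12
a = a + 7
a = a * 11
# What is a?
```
Trace:
  a=12
  a=19
  a=209

Final answer: 209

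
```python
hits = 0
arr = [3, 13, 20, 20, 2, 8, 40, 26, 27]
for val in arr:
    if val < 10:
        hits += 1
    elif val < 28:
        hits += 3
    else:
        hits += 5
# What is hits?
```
Trace:
  hits=0
  hits=1, val=3
  hits=4, val=13
  hits=7, val=20
  hits=10, val=20
  hits=11, val=2
  hits=12, val=8
  hits=17, val=40
  hits=20, val=26
  hits=23, val=27

Final answer: 23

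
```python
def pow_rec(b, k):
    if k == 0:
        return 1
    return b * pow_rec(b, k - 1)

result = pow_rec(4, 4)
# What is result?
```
Call trace:
pow_rec(b=4, k=4)
  pow_rec(b=4, k=3)
    pow_rec(b=4, k=2)
      pow_rec(b=4, k=1)
        pow_rec(b=4, k=0)
        -> return 1
      -> return 4
    -> return 16
  -> return 64
-> return 256

Final answer: 256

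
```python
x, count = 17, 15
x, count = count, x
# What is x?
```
Trace:
  x=17, count=15
  x=15, count=17

Final answer: 15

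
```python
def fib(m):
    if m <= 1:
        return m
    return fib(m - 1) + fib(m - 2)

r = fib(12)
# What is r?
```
Call trace (a repeated sub-call is expanded the first time; later identical calls just restate its return value):
fib(m=12)
  fib(m=11)
    fib(m=10)
      fib(m=9)
        fib(m=8)
          fib(m=7)
            fib(m=6)
              fib(m=5)
                fib(m=4)
                  fib(m=3)
                    fib(m=2)
                      fib(m=1)
                      -> return 1
                      fib(m=0)
                      -> return 0
                    -> return 1
                    fib(m=1)
                    -> return 1
                  -> return 2
                  fib(m=2) -> return 1  (same call as traced above)
                -> return 3
                fib(m=3) -> return 2  (same call as traced above)
              -> return 5
              fib(m=4) -> return 3  (same call as traced above)
            -> return 8
            fib(m=5) -> return 5  (same call as traced above)
          -> return 13
          fib(m=6) -> return 8  (same call as traced above)
        -> return 21
        fib(m=7) -> return 13  (same call as traced above)
      -> return 34
      fib(m=8) -> return 21  (same call as traced above)
    -> return 55
    fib(m=9) -> return 34  (same call as traced above)
  -> return 89
  fib(m=10) -> return 55  (same call as traced above)
-> return 144

Final answer: 144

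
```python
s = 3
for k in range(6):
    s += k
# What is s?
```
Trace:
  s=3
  s=3, k=0
  s=4, k=1
  s=6, k=2
  s=9, k=3
  s=13, k=4
  s=18, k=5

Final answer: 18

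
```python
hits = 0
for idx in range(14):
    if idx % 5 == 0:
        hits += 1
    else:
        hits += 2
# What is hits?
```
Trace:
  hits=0
  hits=1, idx=0
  hits=3, idx=1
  hits=5, idx=2
  hits=7, idx=3
  hits=9, idx=4
  hits=10, idx=5
  hits=12, idx=6
  hits=14, idx=7
  hits=16, idx=8
  hits=18, idx=9
  hits=19, idx=10
  hits=21, idx=11
  hits=23, idx=12
  hits=25, idx=13

Final answer: 25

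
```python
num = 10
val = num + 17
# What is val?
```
Trace:
  num=10
  num=10, val=27

Final answer: 27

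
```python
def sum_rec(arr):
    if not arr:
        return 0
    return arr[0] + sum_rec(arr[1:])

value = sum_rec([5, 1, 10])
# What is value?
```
Call trace:
sum_rec(arr=[5, 1, 10])
  sum_rec(arr=[1, 10])
    sum_rec(arr=[10])
      sum_rec(arr=[])
      -> return 0
    -> return 10
  -> return 11
-> return 16

Final answer: 16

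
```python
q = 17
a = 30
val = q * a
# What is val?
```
Trace:
  q=17
  q=17, a=30
  q=17, a=30, val=510

Final answer: 510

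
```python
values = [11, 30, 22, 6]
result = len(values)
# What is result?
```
Trace:
  values=[11, 30, 22, 6]
  values=[11, 30, 22, 6], result=4

Final answer: 4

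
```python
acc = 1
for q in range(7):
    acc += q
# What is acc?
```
Trace:
  acc=1
  acc=1, q=0
  acc=2, q=1
  acc=4, q=2
  acc=7, q=3
  acc=11, q=4
  acc=16, q=5
  acc=22, q=6

Final answer: 22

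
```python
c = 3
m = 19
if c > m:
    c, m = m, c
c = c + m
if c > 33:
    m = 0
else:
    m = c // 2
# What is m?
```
Trace:
  c=3
  c=3, m=19
  c=3, m=19
  c=22, m=19
  c=22, m=11

Final answer: 11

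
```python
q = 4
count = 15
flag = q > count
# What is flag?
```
Trace:
  q=4
  q=4, count=15
  q=4, count=15, flag=False

Final answer: False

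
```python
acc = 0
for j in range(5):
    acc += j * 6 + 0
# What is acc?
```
Trace:
  acc=0
  acc=0, j=0
  acc=6, j=1
  acc=18, j=2
  acc=36, j=3
  acc=60, j=4

Final answer: 60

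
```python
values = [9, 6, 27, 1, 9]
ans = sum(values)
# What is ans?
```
Trace:
  values=[9, 6, 27, 1, 9]
  values=[9, 6, 27, 1, 9], ans=52

Final answer: 52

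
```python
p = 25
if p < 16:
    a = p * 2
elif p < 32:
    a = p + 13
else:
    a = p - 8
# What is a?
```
Trace:
  p=25
  p=25, a=38

Final answer: 38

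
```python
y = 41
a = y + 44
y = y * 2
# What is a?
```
Trace:
  y=41
  y=41, a=85
  y=82, a=85

Final answer: 85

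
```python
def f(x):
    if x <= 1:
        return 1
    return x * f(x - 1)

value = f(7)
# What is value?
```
Call trace:
f(x=7)
  f(x=6)
    f(x=5)
      f(x=4)
        f(x=3)
          f(x=2)
            f(x=1)
            -> return 1
          -> return 2
        -> return 6
      -> return 24
    -> return 120
  -> return 720
-> return 5040

Final answer: 5040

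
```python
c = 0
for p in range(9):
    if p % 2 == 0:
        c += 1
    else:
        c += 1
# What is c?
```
Trace:
  c=0
  c=1, p=0
  c=2, p=1
  c=3, p=2
  c=4, p=3
  c=5, p=4
  c=6, p=5
  c=7, p=6
  c=8, p=7
  c=9, p=8

Final answer: 9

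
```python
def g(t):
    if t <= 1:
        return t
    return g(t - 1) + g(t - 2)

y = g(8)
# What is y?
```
Call trace (a repeated sub-call is expanded the first time; later identical calls just restate its return value):
g(t=8)
  g(t=7)
    g(t=6)
      g(t=5)
        g(t=4)
          g(t=3)
            g(t=2)
              g(t=1)
              -> return 1
              g(t=0)
              -> return 0
            -> return 1
            g(t=1)
            -> return 1
          -> return 2
          g(t=2) -> return 1  (same call as traced above)
        -> return 3
        g(t=3) -> return 2  (same call as traced above)
      -> return 5
      g(t=4) -> return 3  (same call as traced above)
    -> return 8
    g(t=5) -> return 5  (same call as traced above)
  -> return 13
  g(t=6) -> return 8  (same call as traced above)
-> return 21

Final answer: 21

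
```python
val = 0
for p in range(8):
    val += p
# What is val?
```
Trace:
  val=0
  val=0, p=0
  val=1, p=1
  val=3, p=2
  val=6, p=3
  val=10, p=4
  val=15, p=5
  val=21, p=6
  val=28, p=7

Final answer: 28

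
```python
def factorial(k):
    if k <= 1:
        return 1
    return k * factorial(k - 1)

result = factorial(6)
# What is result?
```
Call trace:
factorial(k=6)
  factorial(k=5)
    factorial(k=4)
      factorial(k=3)
        factorial(k=2)
          factorial(k=1)
          -> return 1
        -> return 2
      -> return 6
    -> return 24
  -> return 120
-> return 720

Final answer: 720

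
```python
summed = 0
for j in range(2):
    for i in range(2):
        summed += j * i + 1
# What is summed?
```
Trace:
  summed=0
  summed=1, j=0, i=0
  summed=2, j=0, i=1
  summed=3, j=1, i=0
  summed=5, j=1, i=1

Final answer: 5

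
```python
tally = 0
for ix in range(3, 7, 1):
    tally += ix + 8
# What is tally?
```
Trace:
  tally=0
  tally=11, ix=3
  tally=23, ix=4
  tally=36, ix=5
  tally=50, ix=6

Final answer: 50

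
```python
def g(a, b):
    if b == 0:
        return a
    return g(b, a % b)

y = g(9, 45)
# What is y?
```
Call trace:
g(a=9, b=45)
  g(a=45, b=9)
    g(a=9, b=0)
    -> return 9
  -> return 9
-> return 9

Final answer: 9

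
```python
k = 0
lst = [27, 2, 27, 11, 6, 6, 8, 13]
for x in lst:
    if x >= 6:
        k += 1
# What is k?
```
Trace:
  k=0
  k=1, x=27
  k=1, x=2
  k=2, x=27
  k=3, x=11
  k=4, x=6
  k=5, x=6
  k=6, x=8
  k=7, x=13

Final answer: 7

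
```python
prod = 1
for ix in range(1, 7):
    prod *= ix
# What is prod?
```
Trace:
  prod=1
  prod=1, ix=1
  prod=2, ix=2
  prod=6, ix=3
  prod=24, ix=4
  prod=120, ix=5
  prod=720, ix=6

Final answer: 720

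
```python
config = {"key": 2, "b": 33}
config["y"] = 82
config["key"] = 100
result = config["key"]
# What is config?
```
Trace:
  config={'key': 2, 'b': 33}
  config={'key': 2, 'b': 33, 'y': 82}
  config={'key': 100, 'b': 33, 'y': 82}
  config={'key': 100, 'b': 33, 'y': 82}, result=100

Final answer: {'key': 100, 'b': 33, 'y': 82}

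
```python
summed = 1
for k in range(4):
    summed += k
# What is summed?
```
Trace:
  summed=1
  summed=1, k=0
  summed=2, k=1
  summed=4, k=2
  summed=7, k=3

Final answer: 7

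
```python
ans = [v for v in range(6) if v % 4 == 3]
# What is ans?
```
Trace:
  v=0
  v=1
  v=2
  v=3
  v=4
  v=5
  ans=[3]

Final answer: [3]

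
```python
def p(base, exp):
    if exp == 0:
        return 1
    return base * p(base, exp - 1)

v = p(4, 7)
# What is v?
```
Call trace:
p(base=4, exp=7)
  p(base=4, exp=6)
    p(base=4, exp=5)
      p(base=4, exp=4)
        p(base=4, exp=3)
          p(base=4, exp=2)
            p(base=4, exp=1)
              p(base=4, exp=0)
              -> return 1
            -> return 4
          -> return 16
        -> return 64
      -> return 256
    -> return 1024
  -> return 4096
-> return 16384

Final answer: 16384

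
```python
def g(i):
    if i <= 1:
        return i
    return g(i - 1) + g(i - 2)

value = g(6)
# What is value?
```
Call trace (a repeated sub-call is expanded the first time; later identical calls just restate its return value):
g(i=6)
  g(i=5)
    g(i=4)
      g(i=3)
        g(i=2)
          g(i=1)
          -> return 1
          g(i=0)
          -> return 0
        -> return 1
        g(i=1)
        -> return 1
      -> return 2
      g(i=2) -> return 1  (same call as traced above)
    -> return 3
    g(i=3) -> return 2  (same call as traced above)
  -> return 5
  g(i=4) -> return 3  (same call as traced above)
-> return 8

Final answer: 8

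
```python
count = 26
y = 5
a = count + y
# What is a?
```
Trace:
  count=26
  count=26, y=5
  count=26, y=5, a=31

Final answer: 31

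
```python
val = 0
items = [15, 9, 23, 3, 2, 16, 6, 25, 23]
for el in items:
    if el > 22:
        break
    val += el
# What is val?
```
Trace:
  val=0
  val=15, el=15
  val=24, el=9
  val=24, el=23

Final answer: 24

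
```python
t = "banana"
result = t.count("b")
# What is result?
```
Trace:
  t='banana'
  t='banana', result=1

Final answer: 1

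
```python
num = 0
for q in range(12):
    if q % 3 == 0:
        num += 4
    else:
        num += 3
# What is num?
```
Trace:
  num=0
  num=4, q=0
  num=7, q=1
  num=10, q=2
  num=14, q=3
  num=17, q=4
  num=20, q=5
  num=24, q=6
  num=27, q=7
  num=30, q=8
  num=34, q=9
  num=37, q=10
  num=40, q=11

Final answer: 40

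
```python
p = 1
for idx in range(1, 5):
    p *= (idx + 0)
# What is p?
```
Trace:
  p=1
  p=1, idx=1
  p=2, idx=2
  p=6, idx=3
  p=24, idx=4

Final answer: 24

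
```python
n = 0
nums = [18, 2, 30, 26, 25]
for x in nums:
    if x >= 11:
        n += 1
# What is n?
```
Trace:
  n=0
  n=1, x=18
  n=1, x=2
  n=2, x=30
  n=3, x=26
  n=4, x=25

Final answer: 4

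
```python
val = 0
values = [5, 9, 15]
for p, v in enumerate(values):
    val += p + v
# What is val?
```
Trace:
  val=0
  val=5, p=0, v=5
  val=15, p=1, v=9
  val=32, p=2, v=15

Final answer: 32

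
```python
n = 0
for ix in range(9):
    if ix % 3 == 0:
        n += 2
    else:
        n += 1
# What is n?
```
Trace:
  n=0
  n=2, ix=0
  n=3, ix=1
  n=4, ix=2
  n=6, ix=3
  n=7, ix=4
  n=8, ix=5
  n=10, ix=6
  n=11, ix=7
  n=12, ix=8

Final answer: 12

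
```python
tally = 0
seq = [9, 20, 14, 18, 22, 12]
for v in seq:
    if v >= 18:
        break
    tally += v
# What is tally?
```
Trace:
  tally=0
  tally=9, v=9
  tally=9, v=20

Final answer: 9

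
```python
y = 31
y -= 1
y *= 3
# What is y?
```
Trace:
  y=31
  y=30
  y=90

Final answer: 90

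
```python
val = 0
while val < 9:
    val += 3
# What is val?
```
Trace:
  val=0
  val=3
  val=6
  val=9

Final answer: 9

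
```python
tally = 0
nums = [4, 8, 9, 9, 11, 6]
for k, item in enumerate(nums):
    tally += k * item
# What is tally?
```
Trace:
  tally=0
  tally=0, k=0, item=4
  tally=8, k=1, item=8
  tally=26, k=2, item=9
  tally=53, k=3, item=9
  tally=97, k=4, item=11
  tally=127, k=5, item=6

Final answer: 127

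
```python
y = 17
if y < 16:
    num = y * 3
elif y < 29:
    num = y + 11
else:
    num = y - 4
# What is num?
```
Trace:
  y=17
  y=17, num=28

Final answer: 28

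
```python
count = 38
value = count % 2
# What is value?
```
Trace:
  count=38
  count=38, value=0

Final answer: 0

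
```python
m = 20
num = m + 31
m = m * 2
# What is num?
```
Trace:
  m=20
  m=20, num=51
  m=40, num=51

Final answer: 51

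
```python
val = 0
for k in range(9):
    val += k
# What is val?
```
Trace:
  val=0
  val=0, k=0
  val=1, k=1
  val=3, k=2
  val=6, k=3
  val=10, k=4
  val=15, k=5
  val=21, k=6
  val=28, k=7
  val=36, k=8

Final answer: 36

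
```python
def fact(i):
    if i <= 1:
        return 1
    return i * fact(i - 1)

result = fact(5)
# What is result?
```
Call trace:
fact(i=5)
  fact(i=4)
    fact(i=3)
      fact(i=2)
        fact(i=1)
        -> return 1
      -> return 2
    -> return 6
  -> return 24
-> return 120

Final answer: 120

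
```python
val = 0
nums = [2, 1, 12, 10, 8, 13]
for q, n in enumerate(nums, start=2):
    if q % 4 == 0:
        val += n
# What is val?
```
Trace:
  val=0
  val=0, q=2, n=2
  val=0, q=3, n=1
  val=12, q=4, n=12
  val=12, q=5, n=10
  val=12, q=6, n=8
  val=12, q=7, n=13

Final answer: 12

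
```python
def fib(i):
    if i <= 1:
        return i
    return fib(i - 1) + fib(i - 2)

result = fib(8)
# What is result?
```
Call trace (a repeated sub-call is expanded the first time; later identical calls just restate its return value):
fib(i=8)
  fib(i=7)
    fib(i=6)
      fib(i=5)
        fib(i=4)
          fib(i=3)
            fib(i=2)
              fib(i=1)
              -> return 1
              fib(i=0)
              -> return 0
            -> return 1
            fib(i=1)
            -> return 1
          -> return 2
          fib(i=2) -> return 1  (same call as traced above)
        -> return 3
        fib(i=3) -> return 2  (same call as traced above)
      -> return 5
      fib(i=4) -> return 3  (same call as traced above)
    -> return 8
    fib(i=5) -> return 5  (same call as traced above)
  -> return 13
  fib(i=6) -> return 8  (same call as traced above)
-> return 21

Final answer: 21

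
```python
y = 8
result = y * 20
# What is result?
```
Trace:
  y=8
  y=8, result=160

Final answer: 160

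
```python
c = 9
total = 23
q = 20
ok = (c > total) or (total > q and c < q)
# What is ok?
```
Trace:
  c=9
  c=9, total=23
  c=9, total=23, q=20
  c=9, total=23, q=20, ok=True

Final answer: True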